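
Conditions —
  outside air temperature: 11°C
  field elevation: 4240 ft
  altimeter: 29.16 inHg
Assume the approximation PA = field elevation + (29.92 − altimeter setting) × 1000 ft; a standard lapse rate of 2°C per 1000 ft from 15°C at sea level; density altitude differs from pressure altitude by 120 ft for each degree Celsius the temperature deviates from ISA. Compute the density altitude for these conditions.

Pressure altitude = 4240 + (29.92 − 29.16) × 1000 = 4240 + (+760) = 5000 ft.
ISA temperature at 5000 ft = 15 − 2 × (5000/1000) = 5°C.
ISA deviation = 11 − 5 = +6°C.
Density altitude = 5000 + 120 × (6) = 5720 ft.

5720 ft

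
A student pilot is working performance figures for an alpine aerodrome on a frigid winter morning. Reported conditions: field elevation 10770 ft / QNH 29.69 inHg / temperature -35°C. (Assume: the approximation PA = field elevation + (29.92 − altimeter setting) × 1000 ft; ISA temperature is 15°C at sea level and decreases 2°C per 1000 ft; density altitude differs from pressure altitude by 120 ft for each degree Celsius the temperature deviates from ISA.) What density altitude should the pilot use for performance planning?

7640 ft

Pressure altitude = 10770 + (29.92 − 29.69) × 1000 = 10770 + (+230) = 11000 ft.
ISA temperature at 11000 ft = 15 − 2 × (11000/1000) = -7°C.
ISA deviation = -35 − (-7) = -28°C.
Density altitude = 11000 + 120 × (-28) = 7640 ft.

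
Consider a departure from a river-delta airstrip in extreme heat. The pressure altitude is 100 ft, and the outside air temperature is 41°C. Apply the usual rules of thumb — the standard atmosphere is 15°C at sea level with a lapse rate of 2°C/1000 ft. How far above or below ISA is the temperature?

ISA+26.2°C

ISA temperature at 100 ft = 15 − 2 × (100/1000) = 14.8°C.
Deviation = OAT − ISA = 41 − 14.8 = +26.2°C.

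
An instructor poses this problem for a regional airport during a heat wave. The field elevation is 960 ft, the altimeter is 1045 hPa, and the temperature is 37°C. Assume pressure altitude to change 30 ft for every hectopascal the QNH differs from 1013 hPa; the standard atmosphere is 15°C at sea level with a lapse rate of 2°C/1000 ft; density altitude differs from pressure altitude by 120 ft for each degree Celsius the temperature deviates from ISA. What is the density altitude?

2640 ft

Pressure altitude = 960 + (1013 − 1045) × 30 = 960 + (-960) = 0 ft.
ISA temperature at 0 ft = 15 − 2 × (0/1000) = 15°C.
ISA deviation = 37 − 15 = +22°C.
Density altitude = 0 + 120 × (22) = 2640 ft.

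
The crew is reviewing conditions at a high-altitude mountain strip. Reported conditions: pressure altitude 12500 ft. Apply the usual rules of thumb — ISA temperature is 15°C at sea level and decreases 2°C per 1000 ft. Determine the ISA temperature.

-10°C

ISA temperature = 15 − 2 × (12500/1000) = 15 − 25 = -10°C.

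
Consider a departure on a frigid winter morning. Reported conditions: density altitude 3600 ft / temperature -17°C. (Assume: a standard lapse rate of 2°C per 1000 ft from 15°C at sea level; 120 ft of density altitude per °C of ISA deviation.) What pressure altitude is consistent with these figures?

6000 ft

DA = PA + 120 × (OAT − (15 − 2·PA/1000)) = PA + 120·OAT − 1800 + 0.24·PA = 1.24·PA + 120·OAT − 1800.
So 1.24·PA = 3600 − 120 × (-17) + 1800 = 7440.
PA = 7440 / 1.24 = 6000 ft.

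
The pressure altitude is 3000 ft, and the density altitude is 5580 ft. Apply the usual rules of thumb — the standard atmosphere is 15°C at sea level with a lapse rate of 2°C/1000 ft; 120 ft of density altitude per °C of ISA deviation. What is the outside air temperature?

30.5°C

Density altitude − pressure altitude = 5580 − 3000 = +2580 ft.
At 120 ft/°C that is an ISA deviation of 2580/120 = +21.5°C.
ISA temperature at 3000 ft = 15 − 2 × (3000/1000) = 9°C.
OAT = ISA + deviation = 9 + (+21.5) = 30.5°C.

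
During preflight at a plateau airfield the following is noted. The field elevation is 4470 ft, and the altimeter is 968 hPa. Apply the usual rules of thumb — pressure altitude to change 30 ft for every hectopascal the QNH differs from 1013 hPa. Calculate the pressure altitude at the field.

Pressure correction = (1013 − 968) × 30 = +1350 ft.
Pressure altitude = 4470 + (+1350) = 5820 ft.

5820 ft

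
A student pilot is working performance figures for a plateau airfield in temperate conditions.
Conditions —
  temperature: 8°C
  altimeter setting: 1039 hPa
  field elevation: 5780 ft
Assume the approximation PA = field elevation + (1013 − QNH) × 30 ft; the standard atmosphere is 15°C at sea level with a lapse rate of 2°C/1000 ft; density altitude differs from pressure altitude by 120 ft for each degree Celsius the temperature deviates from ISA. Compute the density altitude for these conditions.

Pressure altitude = 5780 + (1013 − 1039) × 30 = 5780 + (-780) = 5000 ft.
ISA temperature at 5000 ft = 15 − 2 × (5000/1000) = 5°C.
ISA deviation = 8 − 5 = +3°C.
Density altitude = 5000 + 120 × (3) = 5360 ft.

5360 ft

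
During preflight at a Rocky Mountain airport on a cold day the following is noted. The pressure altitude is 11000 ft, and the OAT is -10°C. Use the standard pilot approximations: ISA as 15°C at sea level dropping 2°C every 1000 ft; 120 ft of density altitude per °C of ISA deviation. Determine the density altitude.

ISA temperature at 11000 ft = 15 − 2 × (11000/1000) = -7°C.
ISA deviation = -10 − (-7) = -3°C.
Density altitude = 11000 + 120 × (-3) = 11000 + (-360) = 10640 ft.

10640 ft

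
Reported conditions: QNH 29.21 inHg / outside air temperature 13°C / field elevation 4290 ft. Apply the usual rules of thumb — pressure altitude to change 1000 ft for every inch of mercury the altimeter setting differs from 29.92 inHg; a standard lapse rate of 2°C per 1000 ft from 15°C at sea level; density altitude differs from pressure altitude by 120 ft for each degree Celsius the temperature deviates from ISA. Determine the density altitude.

5960 ft

Pressure altitude = 4290 + (29.92 − 29.21) × 1000 = 4290 + (+710) = 5000 ft.
ISA temperature at 5000 ft = 15 − 2 × (5000/1000) = 5°C.
ISA deviation = 13 − 5 = +8°C.
Density altitude = 5000 + 120 × (8) = 5960 ft.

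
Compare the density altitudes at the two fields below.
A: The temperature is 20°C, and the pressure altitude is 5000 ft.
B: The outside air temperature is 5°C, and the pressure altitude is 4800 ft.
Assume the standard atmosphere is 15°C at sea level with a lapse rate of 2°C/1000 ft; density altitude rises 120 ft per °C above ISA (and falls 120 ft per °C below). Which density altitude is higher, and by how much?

A by 2048 ft

A: ISA temp = 5°C, deviation +15°C, DA = 5000 + 120 × 15 = 6800 ft.
B: ISA temp = 5.4°C, deviation -0.4°C, DA = 4800 + 120 × (-0.4) = 4752 ft.
A is higher by 6800 − 4752 = 2048 ft.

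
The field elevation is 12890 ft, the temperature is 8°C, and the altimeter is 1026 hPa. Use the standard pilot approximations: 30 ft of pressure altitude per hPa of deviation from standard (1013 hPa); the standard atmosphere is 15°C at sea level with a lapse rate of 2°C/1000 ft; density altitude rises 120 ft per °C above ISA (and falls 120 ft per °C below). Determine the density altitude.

Pressure altitude = 12890 + (1013 − 1026) × 30 = 12890 + (-390) = 12500 ft.
ISA temperature at 12500 ft = 15 − 2 × (12500/1000) = -10°C.
ISA deviation = 8 − (-10) = +18°C.
Density altitude = 12500 + 120 × (18) = 14660 ft.

14660 ft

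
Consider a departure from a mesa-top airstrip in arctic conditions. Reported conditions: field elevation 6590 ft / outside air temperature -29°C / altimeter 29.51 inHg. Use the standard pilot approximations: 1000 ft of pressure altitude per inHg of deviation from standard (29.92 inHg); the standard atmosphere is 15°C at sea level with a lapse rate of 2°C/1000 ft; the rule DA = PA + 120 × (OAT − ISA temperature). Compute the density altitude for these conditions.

Pressure altitude = 6590 + (29.92 − 29.51) × 1000 = 6590 + (+410) = 7000 ft.
ISA temperature at 7000 ft = 15 − 2 × (7000/1000) = 1°C.
ISA deviation = -29 − 1 = -30°C.
Density altitude = 7000 + 120 × (-30) = 3400 ft.

3400 ft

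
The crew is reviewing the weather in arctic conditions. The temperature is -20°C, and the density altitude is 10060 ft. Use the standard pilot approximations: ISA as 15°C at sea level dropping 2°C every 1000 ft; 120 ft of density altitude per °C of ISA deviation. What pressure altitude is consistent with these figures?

11500 ft

DA = PA + 120 × (OAT − (15 − 2·PA/1000)) = PA + 120·OAT − 1800 + 0.24·PA = 1.24·PA + 120·OAT − 1800.
So 1.24·PA = 10060 − 120 × (-20) + 1800 = 14260.
PA = 14260 / 1.24 = 11500 ft.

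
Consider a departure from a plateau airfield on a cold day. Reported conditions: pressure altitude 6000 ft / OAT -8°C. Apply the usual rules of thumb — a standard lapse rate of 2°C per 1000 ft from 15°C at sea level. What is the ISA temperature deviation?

ISA temperature at 6000 ft = 15 − 2 × (6000/1000) = 3°C.
Deviation = OAT − ISA = -8 − 3 = -11°C.

ISA-11°C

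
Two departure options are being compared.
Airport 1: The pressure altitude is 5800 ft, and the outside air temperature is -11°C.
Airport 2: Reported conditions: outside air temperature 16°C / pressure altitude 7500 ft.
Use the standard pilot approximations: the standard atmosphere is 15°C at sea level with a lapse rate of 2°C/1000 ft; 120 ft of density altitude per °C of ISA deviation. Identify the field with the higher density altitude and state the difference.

Airport 1: ISA temp = 3.4°C, deviation -14.4°C, DA = 5800 + 120 × (-14.4) = 4072 ft.
Airport 2: ISA temp = 0°C, deviation +16°C, DA = 7500 + 120 × 16 = 9420 ft.
Airport 2 is higher by 9420 − 4072 = 5348 ft.

Airport 2 by 5348 ft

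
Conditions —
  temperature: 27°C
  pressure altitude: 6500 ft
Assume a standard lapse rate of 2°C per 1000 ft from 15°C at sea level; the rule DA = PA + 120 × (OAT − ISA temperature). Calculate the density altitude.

ISA temperature at 6500 ft = 15 − 2 × (6500/1000) = 2°C.
ISA deviation = 27 − 2 = +25°C.
Density altitude = 6500 + 120 × (25) = 6500 + (+3000) = 9500 ft.

9500 ft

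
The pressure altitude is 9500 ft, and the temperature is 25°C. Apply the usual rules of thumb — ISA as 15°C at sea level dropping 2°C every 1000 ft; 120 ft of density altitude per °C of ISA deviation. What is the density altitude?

ISA temperature at 9500 ft = 15 − 2 × (9500/1000) = -4°C.
ISA deviation = 25 − (-4) = +29°C.
Density altitude = 9500 + 120 × (29) = 9500 + (+3480) = 12980 ft.

12980 ft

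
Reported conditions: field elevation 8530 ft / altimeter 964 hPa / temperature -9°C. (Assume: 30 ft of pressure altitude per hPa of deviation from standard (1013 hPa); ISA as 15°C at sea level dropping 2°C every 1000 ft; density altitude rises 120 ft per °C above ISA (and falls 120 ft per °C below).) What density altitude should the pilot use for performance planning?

9520 ft

Pressure altitude = 8530 + (1013 − 964) × 30 = 8530 + (+1470) = 10000 ft.
ISA temperature at 10000 ft = 15 − 2 × (10000/1000) = -5°C.
ISA deviation = -9 − (-5) = -4°C.
Density altitude = 10000 + 120 × (-4) = 9520 ft.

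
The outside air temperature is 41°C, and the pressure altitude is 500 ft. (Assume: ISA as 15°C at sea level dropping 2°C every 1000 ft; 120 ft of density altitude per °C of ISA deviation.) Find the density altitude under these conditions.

ISA temperature at 500 ft = 15 − 2 × (500/1000) = 14°C.
ISA deviation = 41 − 14 = +27°C.
Density altitude = 500 + 120 × (27) = 500 + (+3240) = 3740 ft.

3740 ft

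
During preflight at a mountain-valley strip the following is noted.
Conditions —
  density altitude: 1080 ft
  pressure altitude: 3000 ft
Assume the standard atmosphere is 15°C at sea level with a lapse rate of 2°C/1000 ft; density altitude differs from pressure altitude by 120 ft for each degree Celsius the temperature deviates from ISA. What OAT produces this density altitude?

-7°C

Density altitude − pressure altitude = 1080 − 3000 = -1920 ft.
At 120 ft/°C that is an ISA deviation of -1920/120 = -16°C.
ISA temperature at 3000 ft = 15 − 2 × (3000/1000) = 9°C.
OAT = ISA + deviation = 9 + (-16) = -7°C.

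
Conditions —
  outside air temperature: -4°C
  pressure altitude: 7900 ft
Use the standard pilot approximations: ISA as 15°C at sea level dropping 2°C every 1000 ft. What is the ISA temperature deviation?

ISA temperature at 7900 ft = 15 − 2 × (7900/1000) = -0.8°C.
Deviation = OAT − ISA = -4 − (-0.8) = -3.2°C.

ISA-3.2°C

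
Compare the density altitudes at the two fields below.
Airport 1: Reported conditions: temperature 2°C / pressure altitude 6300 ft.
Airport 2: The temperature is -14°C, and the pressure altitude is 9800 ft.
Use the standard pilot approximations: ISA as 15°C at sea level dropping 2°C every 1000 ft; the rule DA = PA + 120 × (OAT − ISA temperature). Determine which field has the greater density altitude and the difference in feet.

Airport 2 by 2420 ft

Airport 1: ISA temp = 2.4°C, deviation -0.4°C, DA = 6300 + 120 × (-0.4) = 6252 ft.
Airport 2: ISA temp = -4.6°C, deviation -9.4°C, DA = 9800 + 120 × (-9.4) = 8672 ft.
Airport 2 is higher by 8672 − 6252 = 2420 ft.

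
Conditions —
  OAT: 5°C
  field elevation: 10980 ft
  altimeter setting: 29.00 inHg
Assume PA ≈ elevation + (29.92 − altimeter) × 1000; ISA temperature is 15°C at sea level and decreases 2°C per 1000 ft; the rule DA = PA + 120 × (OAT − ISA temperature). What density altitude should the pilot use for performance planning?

13556 ft

Pressure altitude = 10980 + (29.92 − 29.00) × 1000 = 10980 + (+920) = 11900 ft.
ISA temperature at 11900 ft = 15 − 2 × (11900/1000) = -8.8°C.
ISA deviation = 5 − (-8.8) = +13.8°C.
Density altitude = 11900 + 120 × (13.8) = 13556 ft.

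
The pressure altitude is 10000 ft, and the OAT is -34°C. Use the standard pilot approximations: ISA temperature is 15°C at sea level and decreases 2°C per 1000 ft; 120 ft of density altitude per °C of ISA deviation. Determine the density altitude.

ISA temperature at 10000 ft = 15 − 2 × (10000/1000) = -5°C.
ISA deviation = -34 − (-5) = -29°C.
Density altitude = 10000 + 120 × (-29) = 10000 + (-3480) = 6520 ft.

6520 ft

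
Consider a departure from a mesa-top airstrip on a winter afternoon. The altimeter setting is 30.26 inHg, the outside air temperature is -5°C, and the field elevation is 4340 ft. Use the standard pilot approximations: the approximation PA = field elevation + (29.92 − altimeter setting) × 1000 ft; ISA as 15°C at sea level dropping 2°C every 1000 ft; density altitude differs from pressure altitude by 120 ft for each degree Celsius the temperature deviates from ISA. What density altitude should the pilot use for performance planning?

2560 ft

Pressure altitude = 4340 + (29.92 − 30.26) × 1000 = 4340 + (-340) = 4000 ft.
ISA temperature at 4000 ft = 15 − 2 × (4000/1000) = 7°C.
ISA deviation = -5 − 7 = -12°C.
Density altitude = 4000 + 120 × (-12) = 2560 ft.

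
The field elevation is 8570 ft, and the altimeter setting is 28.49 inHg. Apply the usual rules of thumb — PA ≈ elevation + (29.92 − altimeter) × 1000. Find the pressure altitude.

Pressure correction = (29.92 − 28.49) × 1000 = +1430 ft.
Pressure altitude = 8570 + (+1430) = 10000 ft.

10000 ft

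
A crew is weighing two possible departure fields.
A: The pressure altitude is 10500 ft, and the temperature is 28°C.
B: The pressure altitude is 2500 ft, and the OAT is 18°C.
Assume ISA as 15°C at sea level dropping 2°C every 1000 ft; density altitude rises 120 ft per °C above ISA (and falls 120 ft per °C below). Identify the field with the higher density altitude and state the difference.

A by 11120 ft

A: ISA temp = -6°C, deviation +34°C, DA = 10500 + 120 × 34 = 14580 ft.
B: ISA temp = 10°C, deviation +8°C, DA = 2500 + 120 × 8 = 3460 ft.
A is higher by 14580 − 3460 = 11120 ft.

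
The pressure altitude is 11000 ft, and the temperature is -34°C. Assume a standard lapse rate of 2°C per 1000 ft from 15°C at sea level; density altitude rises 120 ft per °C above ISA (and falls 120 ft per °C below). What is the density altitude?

7760 ft

ISA temperature at 11000 ft = 15 − 2 × (11000/1000) = -7°C.
ISA deviation = -34 − (-7) = -27°C.
Density altitude = 11000 + 120 × (-27) = 11000 + (-3240) = 7760 ft.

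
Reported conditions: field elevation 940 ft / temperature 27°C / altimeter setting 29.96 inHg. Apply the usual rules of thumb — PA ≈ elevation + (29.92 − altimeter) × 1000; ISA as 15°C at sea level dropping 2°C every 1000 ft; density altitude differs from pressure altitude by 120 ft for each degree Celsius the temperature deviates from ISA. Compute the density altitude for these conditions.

2556 ft

Pressure altitude = 940 + (29.92 − 29.96) × 1000 = 940 + (-40) = 900 ft.
ISA temperature at 900 ft = 15 − 2 × (900/1000) = 13.2°C.
ISA deviation = 27 − 13.2 = +13.8°C.
Density altitude = 900 + 120 × (13.8) = 2556 ft.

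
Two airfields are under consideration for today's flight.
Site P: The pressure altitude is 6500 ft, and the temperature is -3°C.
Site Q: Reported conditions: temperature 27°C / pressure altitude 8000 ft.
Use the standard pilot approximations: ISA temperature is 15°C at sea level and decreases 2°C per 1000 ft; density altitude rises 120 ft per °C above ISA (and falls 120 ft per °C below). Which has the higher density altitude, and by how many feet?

Site Q by 5460 ft

Site P: ISA temp = 2°C, deviation -5°C, DA = 6500 + 120 × (-5) = 5900 ft.
Site Q: ISA temp = -1°C, deviation +28°C, DA = 8000 + 120 × 28 = 11360 ft.
Site Q is higher by 11360 − 5900 = 5460 ft.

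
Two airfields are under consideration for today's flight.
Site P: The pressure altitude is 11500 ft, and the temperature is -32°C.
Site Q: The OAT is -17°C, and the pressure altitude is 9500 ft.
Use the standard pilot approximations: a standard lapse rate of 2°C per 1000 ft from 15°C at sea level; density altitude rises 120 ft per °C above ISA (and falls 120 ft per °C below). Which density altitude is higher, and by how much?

Site P by 680 ft

Site P: ISA temp = -8°C, deviation -24°C, DA = 11500 + 120 × (-24) = 8620 ft.
Site Q: ISA temp = -4°C, deviation -13°C, DA = 9500 + 120 × (-13) = 7940 ft.
Site P is higher by 8620 − 7940 = 680 ft.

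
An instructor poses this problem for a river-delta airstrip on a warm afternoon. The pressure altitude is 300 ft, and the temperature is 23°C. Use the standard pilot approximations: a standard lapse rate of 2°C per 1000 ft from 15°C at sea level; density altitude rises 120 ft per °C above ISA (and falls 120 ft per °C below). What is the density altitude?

ISA temperature at 300 ft = 15 − 2 × (300/1000) = 14.4°C.
ISA deviation = 23 − 14.4 = +8.6°C.
Density altitude = 300 + 120 × (8.6) = 300 + (+1032) = 1332 ft.

1332 ft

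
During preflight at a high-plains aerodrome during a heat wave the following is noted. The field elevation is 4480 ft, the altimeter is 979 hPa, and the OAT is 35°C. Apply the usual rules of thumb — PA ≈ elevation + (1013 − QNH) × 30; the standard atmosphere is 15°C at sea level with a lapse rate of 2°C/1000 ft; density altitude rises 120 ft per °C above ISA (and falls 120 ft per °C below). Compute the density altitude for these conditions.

Pressure altitude = 4480 + (1013 − 979) × 30 = 4480 + (+1020) = 5500 ft.
ISA temperature at 5500 ft = 15 − 2 × (5500/1000) = 4°C.
ISA deviation = 35 − 4 = +31°C.
Density altitude = 5500 + 120 × (31) = 9220 ft.

9220 ft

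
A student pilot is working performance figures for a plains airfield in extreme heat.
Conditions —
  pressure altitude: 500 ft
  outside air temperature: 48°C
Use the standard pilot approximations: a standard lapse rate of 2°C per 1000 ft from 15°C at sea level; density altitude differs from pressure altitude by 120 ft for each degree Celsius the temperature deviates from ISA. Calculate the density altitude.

ISA temperature at 500 ft = 15 − 2 × (500/1000) = 14°C.
ISA deviation = 48 − 14 = +34°C.
Density altitude = 500 + 120 × (34) = 500 + (+4080) = 4580 ft.

4580 ft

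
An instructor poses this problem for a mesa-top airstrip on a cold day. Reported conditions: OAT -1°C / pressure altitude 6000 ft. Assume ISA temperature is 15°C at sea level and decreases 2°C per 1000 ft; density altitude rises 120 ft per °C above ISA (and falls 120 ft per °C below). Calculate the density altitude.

ISA temperature at 6000 ft = 15 − 2 × (6000/1000) = 3°C.
ISA deviation = -1 − 3 = -4°C.
Density altitude = 6000 + 120 × (-4) = 6000 + (-480) = 5520 ft.

5520 ft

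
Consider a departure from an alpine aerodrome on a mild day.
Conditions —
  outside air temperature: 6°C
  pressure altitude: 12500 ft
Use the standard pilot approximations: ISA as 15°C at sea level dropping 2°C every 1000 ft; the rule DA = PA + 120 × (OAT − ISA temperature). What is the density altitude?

14420 ft

ISA temperature at 12500 ft = 15 − 2 × (12500/1000) = -10°C.
ISA deviation = 6 − (-10) = +16°C.
Density altitude = 12500 + 120 × (16) = 12500 + (+1920) = 14420 ft.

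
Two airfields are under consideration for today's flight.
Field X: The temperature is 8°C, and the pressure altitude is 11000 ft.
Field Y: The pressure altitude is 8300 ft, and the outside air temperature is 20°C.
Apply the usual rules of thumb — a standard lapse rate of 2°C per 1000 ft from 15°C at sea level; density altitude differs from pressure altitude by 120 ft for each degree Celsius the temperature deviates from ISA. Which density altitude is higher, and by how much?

Field X by 1908 ft

Field X: ISA temp = -7°C, deviation +15°C, DA = 11000 + 120 × 15 = 12800 ft.
Field Y: ISA temp = -1.6°C, deviation +21.6°C, DA = 8300 + 120 × 21.6 = 10892 ft.
Field X is higher by 12800 − 10892 = 1908 ft.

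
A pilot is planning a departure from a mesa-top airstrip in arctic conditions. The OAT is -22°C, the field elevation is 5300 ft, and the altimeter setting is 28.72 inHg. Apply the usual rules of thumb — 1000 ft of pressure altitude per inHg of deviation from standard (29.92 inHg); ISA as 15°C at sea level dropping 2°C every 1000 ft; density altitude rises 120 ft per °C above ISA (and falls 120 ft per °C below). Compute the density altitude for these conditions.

3620 ft

Pressure altitude = 5300 + (29.92 − 28.72) × 1000 = 5300 + (+1200) = 6500 ft.
ISA temperature at 6500 ft = 15 − 2 × (6500/1000) = 2°C.
ISA deviation = -22 − 2 = -24°C.
Density altitude = 6500 + 120 × (-24) = 3620 ft.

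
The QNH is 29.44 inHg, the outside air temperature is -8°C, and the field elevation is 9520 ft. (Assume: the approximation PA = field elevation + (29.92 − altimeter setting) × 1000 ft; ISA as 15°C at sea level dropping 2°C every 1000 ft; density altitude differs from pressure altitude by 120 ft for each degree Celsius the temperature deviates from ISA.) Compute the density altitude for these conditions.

Pressure altitude = 9520 + (29.92 − 29.44) × 1000 = 9520 + (+480) = 10000 ft.
ISA temperature at 10000 ft = 15 − 2 × (10000/1000) = -5°C.
ISA deviation = -8 − (-5) = -3°C.
Density altitude = 10000 + 120 × (-3) = 9640 ft.

9640 ft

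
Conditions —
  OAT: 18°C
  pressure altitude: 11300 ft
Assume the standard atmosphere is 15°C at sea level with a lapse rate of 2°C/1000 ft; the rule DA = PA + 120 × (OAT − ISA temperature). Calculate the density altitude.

ISA temperature at 11300 ft = 15 − 2 × (11300/1000) = -7.6°C.
ISA deviation = 18 − (-7.6) = +25.6°C.
Density altitude = 11300 + 120 × (25.6) = 11300 + (+3072) = 14372 ft.

14372 ft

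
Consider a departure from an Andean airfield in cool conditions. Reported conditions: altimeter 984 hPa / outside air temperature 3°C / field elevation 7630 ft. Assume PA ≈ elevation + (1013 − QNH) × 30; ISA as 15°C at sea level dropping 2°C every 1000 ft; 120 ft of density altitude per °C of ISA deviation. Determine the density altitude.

Pressure altitude = 7630 + (1013 − 984) × 30 = 7630 + (+870) = 8500 ft.
ISA temperature at 8500 ft = 15 − 2 × (8500/1000) = -2°C.
ISA deviation = 3 − (-2) = +5°C.
Density altitude = 8500 + 120 × (5) = 9100 ft.

9100 ft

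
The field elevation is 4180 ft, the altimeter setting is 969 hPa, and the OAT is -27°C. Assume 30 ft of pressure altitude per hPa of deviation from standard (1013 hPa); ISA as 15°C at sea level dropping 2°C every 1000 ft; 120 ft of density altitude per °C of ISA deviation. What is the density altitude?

Pressure altitude = 4180 + (1013 − 969) × 30 = 4180 + (+1320) = 5500 ft.
ISA temperature at 5500 ft = 15 − 2 × (5500/1000) = 4°C.
ISA deviation = -27 − 4 = -31°C.
Density altitude = 5500 + 120 × (-31) = 1780 ft.

1780 ft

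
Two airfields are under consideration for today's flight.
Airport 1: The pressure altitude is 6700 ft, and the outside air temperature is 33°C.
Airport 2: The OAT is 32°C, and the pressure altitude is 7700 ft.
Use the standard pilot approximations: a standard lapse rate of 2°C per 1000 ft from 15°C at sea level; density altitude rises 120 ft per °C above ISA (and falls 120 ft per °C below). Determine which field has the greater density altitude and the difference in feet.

Airport 2 by 1120 ft

Airport 1: ISA temp = 1.6°C, deviation +31.4°C, DA = 6700 + 120 × 31.4 = 10468 ft.
Airport 2: ISA temp = -0.4°C, deviation +32.4°C, DA = 7700 + 120 × 32.4 = 11588 ft.
Airport 2 is higher by 11588 − 10468 = 1120 ft.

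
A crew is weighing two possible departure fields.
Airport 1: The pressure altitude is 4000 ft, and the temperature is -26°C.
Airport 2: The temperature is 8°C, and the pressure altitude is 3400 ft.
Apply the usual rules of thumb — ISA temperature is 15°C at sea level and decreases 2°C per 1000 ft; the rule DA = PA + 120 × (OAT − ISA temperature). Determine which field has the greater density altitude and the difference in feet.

Airport 2 by 3336 ft

Airport 1: ISA temp = 7°C, deviation -33°C, DA = 4000 + 120 × (-33) = 40 ft.
Airport 2: ISA temp = 8.2°C, deviation -0.2°C, DA = 3400 + 120 × (-0.2) = 3376 ft.
Airport 2 is higher by 3376 − 40 = 3336 ft.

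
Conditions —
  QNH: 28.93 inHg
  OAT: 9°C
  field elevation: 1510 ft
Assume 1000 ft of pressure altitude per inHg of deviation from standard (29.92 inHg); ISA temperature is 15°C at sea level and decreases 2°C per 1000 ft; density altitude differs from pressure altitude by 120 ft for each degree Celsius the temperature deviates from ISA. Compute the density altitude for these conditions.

2380 ft

Pressure altitude = 1510 + (29.92 − 28.93) × 1000 = 1510 + (+990) = 2500 ft.
ISA temperature at 2500 ft = 15 − 2 × (2500/1000) = 10°C.
ISA deviation = 9 − 10 = -1°C.
Density altitude = 2500 + 120 × (-1) = 2380 ft.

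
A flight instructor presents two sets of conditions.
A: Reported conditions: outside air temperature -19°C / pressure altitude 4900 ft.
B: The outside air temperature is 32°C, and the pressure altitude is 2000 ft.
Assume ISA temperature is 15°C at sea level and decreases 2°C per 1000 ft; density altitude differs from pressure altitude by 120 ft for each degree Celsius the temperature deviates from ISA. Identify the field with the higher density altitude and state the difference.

B by 2524 ft

A: ISA temp = 5.2°C, deviation -24.2°C, DA = 4900 + 120 × (-24.2) = 1996 ft.
B: ISA temp = 11°C, deviation +21°C, DA = 2000 + 120 × 21 = 4520 ft.
B is higher by 4520 − 1996 = 2524 ft.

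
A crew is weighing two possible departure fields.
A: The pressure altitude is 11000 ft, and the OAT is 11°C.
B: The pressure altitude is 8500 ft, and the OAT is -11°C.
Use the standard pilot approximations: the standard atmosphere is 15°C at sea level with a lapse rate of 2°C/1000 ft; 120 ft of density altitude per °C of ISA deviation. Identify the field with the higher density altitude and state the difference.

A: ISA temp = -7°C, deviation +18°C, DA = 11000 + 120 × 18 = 13160 ft.
B: ISA temp = -2°C, deviation -9°C, DA = 8500 + 120 × (-9) = 7420 ft.
A is higher by 13160 − 7420 = 5740 ft.

A by 5740 ft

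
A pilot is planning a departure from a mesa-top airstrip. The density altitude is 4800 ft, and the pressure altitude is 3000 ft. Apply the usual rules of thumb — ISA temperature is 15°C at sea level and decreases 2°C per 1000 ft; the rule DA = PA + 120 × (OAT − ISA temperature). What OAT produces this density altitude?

Density altitude − pressure altitude = 4800 − 3000 = +1800 ft.
At 120 ft/°C that is an ISA deviation of 1800/120 = +15°C.
ISA temperature at 3000 ft = 15 − 2 × (3000/1000) = 9°C.
OAT = ISA + deviation = 9 + (+15) = 24°C.

24°C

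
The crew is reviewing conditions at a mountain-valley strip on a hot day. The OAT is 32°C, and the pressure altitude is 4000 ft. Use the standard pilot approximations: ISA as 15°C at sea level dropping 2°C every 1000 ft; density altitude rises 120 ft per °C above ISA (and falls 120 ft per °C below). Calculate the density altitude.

7000 ft

ISA temperature at 4000 ft = 15 − 2 × (4000/1000) = 7°C.
ISA deviation = 32 − 7 = +25°C.
Density altitude = 4000 + 120 × (25) = 4000 + (+3000) = 7000 ft.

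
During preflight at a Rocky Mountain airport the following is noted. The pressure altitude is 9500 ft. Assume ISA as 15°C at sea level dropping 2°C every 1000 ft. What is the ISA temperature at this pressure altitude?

-4°C

ISA temperature = 15 − 2 × (9500/1000) = 15 − 19 = -4°C.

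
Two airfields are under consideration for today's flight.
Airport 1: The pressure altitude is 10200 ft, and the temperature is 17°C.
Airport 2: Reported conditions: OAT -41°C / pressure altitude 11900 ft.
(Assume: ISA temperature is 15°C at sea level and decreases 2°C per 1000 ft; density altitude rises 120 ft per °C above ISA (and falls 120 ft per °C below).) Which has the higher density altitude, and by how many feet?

Airport 1: ISA temp = -5.4°C, deviation +22.4°C, DA = 10200 + 120 × 22.4 = 12888 ft.
Airport 2: ISA temp = -8.8°C, deviation -32.2°C, DA = 11900 + 120 × (-32.2) = 8036 ft.
Airport 1 is higher by 12888 − 8036 = 4852 ft.

Airport 1 by 4852 ft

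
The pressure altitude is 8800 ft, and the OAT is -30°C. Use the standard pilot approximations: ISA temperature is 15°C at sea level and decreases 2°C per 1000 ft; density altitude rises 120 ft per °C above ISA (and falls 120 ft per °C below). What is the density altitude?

ISA temperature at 8800 ft = 15 − 2 × (8800/1000) = -2.6°C.
ISA deviation = -30 − (-2.6) = -27.4°C.
Density altitude = 8800 + 120 × (-27.4) = 8800 + (-3288) = 5512 ft.

5512 ft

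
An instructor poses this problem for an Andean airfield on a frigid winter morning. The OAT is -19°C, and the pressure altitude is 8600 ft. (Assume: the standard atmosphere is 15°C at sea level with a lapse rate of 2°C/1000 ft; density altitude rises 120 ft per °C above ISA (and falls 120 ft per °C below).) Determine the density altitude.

6584 ft

ISA temperature at 8600 ft = 15 − 2 × (8600/1000) = -2.2°C.
ISA deviation = -19 − (-2.2) = -16.8°C.
Density altitude = 8600 + 120 × (-16.8) = 8600 + (-2016) = 6584 ft.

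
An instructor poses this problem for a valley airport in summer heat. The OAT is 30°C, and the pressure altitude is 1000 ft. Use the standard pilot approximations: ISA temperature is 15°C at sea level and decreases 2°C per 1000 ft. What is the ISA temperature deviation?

ISA temperature at 1000 ft = 15 − 2 × (1000/1000) = 13°C.
Deviation = OAT − ISA = 30 − 13 = +17°C.

ISA+17°C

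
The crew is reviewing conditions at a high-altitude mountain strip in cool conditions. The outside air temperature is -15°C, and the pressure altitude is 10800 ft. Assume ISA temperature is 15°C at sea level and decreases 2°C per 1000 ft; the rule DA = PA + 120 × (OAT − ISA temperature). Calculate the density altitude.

9792 ft

ISA temperature at 10800 ft = 15 − 2 × (10800/1000) = -6.6°C.
ISA deviation = -15 − (-6.6) = -8.4°C.
Density altitude = 10800 + 120 × (-8.4) = 10800 + (-1008) = 9792 ft.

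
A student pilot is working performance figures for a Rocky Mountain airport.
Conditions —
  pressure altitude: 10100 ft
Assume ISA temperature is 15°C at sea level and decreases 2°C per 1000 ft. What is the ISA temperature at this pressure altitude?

ISA temperature = 15 − 2 × (10100/1000) = 15 − 20.2 = -5.2°C.

-5.2°C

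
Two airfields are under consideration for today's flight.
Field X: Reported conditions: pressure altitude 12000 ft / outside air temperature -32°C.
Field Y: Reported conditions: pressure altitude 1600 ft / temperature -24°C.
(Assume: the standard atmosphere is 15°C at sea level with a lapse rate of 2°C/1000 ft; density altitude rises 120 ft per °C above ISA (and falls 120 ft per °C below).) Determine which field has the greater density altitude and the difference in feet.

Field X: ISA temp = -9°C, deviation -23°C, DA = 12000 + 120 × (-23) = 9240 ft.
Field Y: ISA temp = 11.8°C, deviation -35.8°C, DA = 1600 + 120 × (-35.8) = -2696 ft.
Field X is higher by 9240 − (-2696) = 11936 ft.

Field X by 11936 ft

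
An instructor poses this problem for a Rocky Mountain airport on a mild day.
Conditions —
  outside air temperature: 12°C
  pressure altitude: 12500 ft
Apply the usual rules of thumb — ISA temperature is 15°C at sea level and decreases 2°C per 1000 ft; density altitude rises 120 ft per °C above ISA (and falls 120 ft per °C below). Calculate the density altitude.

ISA temperature at 12500 ft = 15 − 2 × (12500/1000) = -10°C.
ISA deviation = 12 − (-10) = +22°C.
Density altitude = 12500 + 120 × (22) = 12500 + (+2640) = 15140 ft.

15140 ft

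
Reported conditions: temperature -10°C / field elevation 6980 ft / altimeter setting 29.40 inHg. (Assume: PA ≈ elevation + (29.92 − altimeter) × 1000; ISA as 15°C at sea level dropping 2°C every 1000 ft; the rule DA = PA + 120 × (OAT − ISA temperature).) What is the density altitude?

Pressure altitude = 6980 + (29.92 − 29.40) × 1000 = 6980 + (+520) = 7500 ft.
ISA temperature at 7500 ft = 15 − 2 × (7500/1000) = 0°C.
ISA deviation = -10 − 0 = -10°C.
Density altitude = 7500 + 120 × (-10) = 6300 ft.

6300 ft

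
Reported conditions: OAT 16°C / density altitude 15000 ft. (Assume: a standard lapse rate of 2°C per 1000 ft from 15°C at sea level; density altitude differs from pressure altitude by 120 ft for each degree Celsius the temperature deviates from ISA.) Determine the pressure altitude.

DA = PA + 120 × (OAT − (15 − 2·PA/1000)) = PA + 120·OAT − 1800 + 0.24·PA = 1.24·PA + 120·OAT − 1800.
So 1.24·PA = 15000 − 120 × 16 + 1800 = 14880.
PA = 14880 / 1.24 = 12000 ft.

12000 ft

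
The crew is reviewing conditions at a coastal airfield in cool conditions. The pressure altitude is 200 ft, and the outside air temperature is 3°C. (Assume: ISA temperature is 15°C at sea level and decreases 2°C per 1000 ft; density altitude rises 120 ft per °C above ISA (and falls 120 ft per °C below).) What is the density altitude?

ISA temperature at 200 ft = 15 − 2 × (200/1000) = 14.6°C.
ISA deviation = 3 − 14.6 = -11.6°C.
Density altitude = 200 + 120 × (-11.6) = 200 + (-1392) = -1192 ft.

-1192 ft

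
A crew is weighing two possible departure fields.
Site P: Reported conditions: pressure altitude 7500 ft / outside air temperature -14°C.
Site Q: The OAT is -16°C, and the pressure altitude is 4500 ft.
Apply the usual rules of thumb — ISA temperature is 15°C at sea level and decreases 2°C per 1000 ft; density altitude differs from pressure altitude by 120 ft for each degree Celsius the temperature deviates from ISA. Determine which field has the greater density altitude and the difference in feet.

Site P by 3960 ft

Site P: ISA temp = 0°C, deviation -14°C, DA = 7500 + 120 × (-14) = 5820 ft.
Site Q: ISA temp = 6°C, deviation -22°C, DA = 4500 + 120 × (-22) = 1860 ft.
Site P is higher by 5820 − 1860 = 3960 ft.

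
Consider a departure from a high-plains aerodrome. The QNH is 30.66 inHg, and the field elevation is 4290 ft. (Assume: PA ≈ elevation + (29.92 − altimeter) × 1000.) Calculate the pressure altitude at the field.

Pressure correction = (29.92 − 30.66) × 1000 = -740 ft.
Pressure altitude = 4290 + (-740) = 3550 ft.

3550 ft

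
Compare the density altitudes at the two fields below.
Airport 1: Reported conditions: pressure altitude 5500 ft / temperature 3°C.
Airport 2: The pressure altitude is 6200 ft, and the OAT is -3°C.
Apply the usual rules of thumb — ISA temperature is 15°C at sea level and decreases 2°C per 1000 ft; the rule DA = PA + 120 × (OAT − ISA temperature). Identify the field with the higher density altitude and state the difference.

Airport 1: ISA temp = 4°C, deviation -1°C, DA = 5500 + 120 × (-1) = 5380 ft.
Airport 2: ISA temp = 2.6°C, deviation -5.6°C, DA = 6200 + 120 × (-5.6) = 5528 ft.
Airport 2 is higher by 5528 − 5380 = 148 ft.

Airport 2 by 148 ft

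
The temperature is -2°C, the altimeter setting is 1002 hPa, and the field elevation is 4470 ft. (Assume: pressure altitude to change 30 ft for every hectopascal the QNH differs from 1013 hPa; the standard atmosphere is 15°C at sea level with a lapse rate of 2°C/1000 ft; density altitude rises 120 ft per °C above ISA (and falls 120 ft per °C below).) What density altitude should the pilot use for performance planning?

3912 ft

Pressure altitude = 4470 + (1013 − 1002) × 30 = 4470 + (+330) = 4800 ft.
ISA temperature at 4800 ft = 15 − 2 × (4800/1000) = 5.4°C.
ISA deviation = -2 − 5.4 = -7.4°C.
Density altitude = 4800 + 120 × (-7.4) = 3912 ft.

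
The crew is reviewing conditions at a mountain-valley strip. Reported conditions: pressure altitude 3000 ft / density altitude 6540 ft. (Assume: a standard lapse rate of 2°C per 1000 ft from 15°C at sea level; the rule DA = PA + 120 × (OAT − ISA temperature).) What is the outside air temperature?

38.5°C

Density altitude − pressure altitude = 6540 − 3000 = +3540 ft.
At 120 ft/°C that is an ISA deviation of 3540/120 = +29.5°C.
ISA temperature at 3000 ft = 15 − 2 × (3000/1000) = 9°C.
OAT = ISA + deviation = 9 + (+29.5) = 38.5°C.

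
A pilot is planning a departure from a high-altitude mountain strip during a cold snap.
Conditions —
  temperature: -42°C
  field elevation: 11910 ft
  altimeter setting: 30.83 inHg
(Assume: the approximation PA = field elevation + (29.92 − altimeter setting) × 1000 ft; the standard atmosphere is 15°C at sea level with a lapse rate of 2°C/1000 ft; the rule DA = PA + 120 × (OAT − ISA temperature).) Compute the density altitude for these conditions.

6800 ft

Pressure altitude = 11910 + (29.92 − 30.83) × 1000 = 11910 + (-910) = 11000 ft.
ISA temperature at 11000 ft = 15 − 2 × (11000/1000) = -7°C.
ISA deviation = -42 − (-7) = -35°C.
Density altitude = 11000 + 120 × (-35) = 6800 ft.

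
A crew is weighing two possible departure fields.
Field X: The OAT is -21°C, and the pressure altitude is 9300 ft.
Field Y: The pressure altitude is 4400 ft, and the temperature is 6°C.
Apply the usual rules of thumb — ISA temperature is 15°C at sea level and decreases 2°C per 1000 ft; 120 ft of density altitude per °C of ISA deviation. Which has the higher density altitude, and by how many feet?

Field X by 2836 ft

Field X: ISA temp = -3.6°C, deviation -17.4°C, DA = 9300 + 120 × (-17.4) = 7212 ft.
Field Y: ISA temp = 6.2°C, deviation -0.2°C, DA = 4400 + 120 × (-0.2) = 4376 ft.
Field X is higher by 7212 − 4376 = 2836 ft.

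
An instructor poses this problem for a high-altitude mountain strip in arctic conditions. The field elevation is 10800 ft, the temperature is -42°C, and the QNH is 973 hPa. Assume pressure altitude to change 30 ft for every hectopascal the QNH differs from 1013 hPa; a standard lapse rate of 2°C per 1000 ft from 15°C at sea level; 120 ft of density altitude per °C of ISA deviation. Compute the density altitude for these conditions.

Pressure altitude = 10800 + (1013 − 973) × 30 = 10800 + (+1200) = 12000 ft.
ISA temperature at 12000 ft = 15 − 2 × (12000/1000) = -9°C.
ISA deviation = -42 − (-9) = -33°C.
Density altitude = 12000 + 120 × (-33) = 8040 ft.

8040 ft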